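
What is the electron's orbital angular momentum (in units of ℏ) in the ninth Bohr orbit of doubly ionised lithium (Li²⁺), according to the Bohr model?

9

L_n = nℏ, so L/ℏ = n = 9.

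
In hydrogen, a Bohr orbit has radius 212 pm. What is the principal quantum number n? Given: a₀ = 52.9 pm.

2

r_n = n²a₀/Z ⇒ n² = rZ/a₀ = 212 × 1 / 52.9 ≈ 4.01
n = 2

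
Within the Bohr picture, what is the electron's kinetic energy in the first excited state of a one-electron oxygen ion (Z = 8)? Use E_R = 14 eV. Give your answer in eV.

220 eV

For a Coulomb orbit the virial theorem gives K = −E_n.
E_n = −E_R·Z²/n², so K = E_R·Z²/n² = 14 × 8²/2² = 220 eV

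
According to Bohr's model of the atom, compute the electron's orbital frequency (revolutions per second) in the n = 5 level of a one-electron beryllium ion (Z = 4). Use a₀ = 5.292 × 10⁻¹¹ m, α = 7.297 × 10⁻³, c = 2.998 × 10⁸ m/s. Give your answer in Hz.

r = n²a₀/Z = 3.308 × 10⁻¹⁰ m, v = Zαc/n = 1.750 × 10⁶ m/s
f = v/(2πr) = 8.421 × 10¹⁴ Hz

8.421 × 10¹⁴ Hz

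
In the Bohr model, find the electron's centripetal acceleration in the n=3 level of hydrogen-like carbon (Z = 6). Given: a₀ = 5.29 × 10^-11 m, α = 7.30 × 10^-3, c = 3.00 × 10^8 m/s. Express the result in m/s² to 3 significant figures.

r = n²a₀/Z = 7.94 × 10^-11 m, v = Zαc/n = 4.38 × 10^6 m/s
a = v²/r = (4.38 × 10^6)² / 7.94 × 10^-11 = 2.42 × 10^23 m/s²

2.42 × 10^23 m/s²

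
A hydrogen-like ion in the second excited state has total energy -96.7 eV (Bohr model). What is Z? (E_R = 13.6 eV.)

8

E_n = −E_R Z²/n² ⇒ Z² = −E_n n²/E_R = 96.7 × 3² / 13.6 ≈ 63.99
Z = 8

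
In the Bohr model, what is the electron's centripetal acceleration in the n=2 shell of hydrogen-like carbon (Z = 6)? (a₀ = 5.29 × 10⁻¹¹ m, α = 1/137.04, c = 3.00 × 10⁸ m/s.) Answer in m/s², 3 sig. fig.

1.22 × 10²⁴ m/s²

r = n²a₀/Z = 3.53 × 10⁻¹¹ m, v = Zαc/n = 6.57 × 10⁶ m/s
a = v²/r = (6.57 × 10⁶)² / 3.53 × 10⁻¹¹ = 1.22 × 10²⁴ m/s²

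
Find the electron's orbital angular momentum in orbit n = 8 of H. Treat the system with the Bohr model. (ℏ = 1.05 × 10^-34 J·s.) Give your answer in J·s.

L_n = nℏ = 8 × 1.05 × 10^-34 = 8.40 × 10^-34 J·s

8.40 × 10^-34 J·s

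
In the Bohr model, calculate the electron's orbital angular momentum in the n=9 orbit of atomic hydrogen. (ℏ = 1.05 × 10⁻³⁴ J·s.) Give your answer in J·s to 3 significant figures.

L_n = nℏ = 9 × 1.05 × 10⁻³⁴ = 9.45 × 10⁻³⁴ J·s

9.45 × 10⁻³⁴ J·s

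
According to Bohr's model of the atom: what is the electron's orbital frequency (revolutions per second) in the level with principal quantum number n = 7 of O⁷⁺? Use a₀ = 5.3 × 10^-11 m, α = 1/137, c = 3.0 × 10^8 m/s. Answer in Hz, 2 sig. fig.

1.2 × 10^15 Hz

r = n²a₀/Z = 3.2 × 10^-10 m, v = Zαc/n = 2.5 × 10^6 m/s
f = v/(2πr) = 1.2 × 10^15 Hz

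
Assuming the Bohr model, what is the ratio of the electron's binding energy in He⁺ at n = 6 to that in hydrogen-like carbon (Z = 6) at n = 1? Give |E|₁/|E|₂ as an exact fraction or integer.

|E| ∝ Z^2 · n^-2
|E|₁/|E|₂ = (2/6)^2 · (6/1)^-2 = 1/324

1/324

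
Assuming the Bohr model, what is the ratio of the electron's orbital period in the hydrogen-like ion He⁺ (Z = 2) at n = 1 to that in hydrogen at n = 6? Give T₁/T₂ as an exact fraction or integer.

T ∝ Z^-2 · n^3
T₁/T₂ = (2/1)^-2 · (1/6)^3 = 1/864

1/864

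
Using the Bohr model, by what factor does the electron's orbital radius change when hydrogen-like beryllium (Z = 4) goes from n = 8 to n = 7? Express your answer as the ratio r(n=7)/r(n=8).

r ∝ Z^-1 · n^2; with Z fixed, r ∝ n^2.
r(n=7)/r(n=8) = (7/8)^2 = 49/64

49/64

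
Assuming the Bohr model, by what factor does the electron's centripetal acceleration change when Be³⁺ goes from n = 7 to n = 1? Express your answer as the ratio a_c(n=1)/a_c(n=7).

a_c ∝ Z^3 · n^-4; with Z fixed, a_c ∝ n^-4.
a_c(n=1)/a_c(n=7) = (1/7)^-4 = 2401

2401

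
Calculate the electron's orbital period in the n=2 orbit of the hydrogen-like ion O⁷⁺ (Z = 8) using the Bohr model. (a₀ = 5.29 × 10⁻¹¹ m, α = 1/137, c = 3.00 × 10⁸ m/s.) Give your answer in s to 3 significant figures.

1.90 × 10⁻¹⁷ s

r = n²a₀/Z = 2²·5.29 × 10⁻¹¹/8 = 2.65 × 10⁻¹¹ m
v = Zαc/n = 8·0.00730·3.00 × 10⁸/2 = 8.76 × 10⁶ m/s
T = 2πr/v = 1.90 × 10⁻¹⁷ s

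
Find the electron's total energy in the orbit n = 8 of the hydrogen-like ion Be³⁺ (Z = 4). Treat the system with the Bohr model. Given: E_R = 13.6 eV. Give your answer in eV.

-3.40 eV

E_n = −E_R·Z²/n² = −13.6 × 4²/8² = -3.40 eV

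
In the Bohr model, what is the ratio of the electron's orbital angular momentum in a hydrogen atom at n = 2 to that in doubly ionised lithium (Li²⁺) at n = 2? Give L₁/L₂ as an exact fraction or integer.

L = nℏ is independent of Z.
L₁/L₂ = n₁/n₂ = 2/2 = 1

1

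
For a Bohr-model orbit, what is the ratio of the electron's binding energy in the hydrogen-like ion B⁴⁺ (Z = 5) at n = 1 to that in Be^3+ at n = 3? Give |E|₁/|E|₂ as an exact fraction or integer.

225/16

|E| ∝ Z^2 · n^-2
|E|₁/|E|₂ = (5/4)^2 · (1/3)^-2 = 225/16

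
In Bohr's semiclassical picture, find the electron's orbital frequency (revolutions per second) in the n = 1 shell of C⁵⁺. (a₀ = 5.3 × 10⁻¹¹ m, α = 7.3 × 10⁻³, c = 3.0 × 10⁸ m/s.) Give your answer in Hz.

2.4 × 10¹⁷ Hz

r = n²a₀/Z = 8.8 × 10⁻¹² m, v = Zαc/n = 1.3 × 10⁷ m/s
f = v/(2πr) = 2.4 × 10¹⁷ Hz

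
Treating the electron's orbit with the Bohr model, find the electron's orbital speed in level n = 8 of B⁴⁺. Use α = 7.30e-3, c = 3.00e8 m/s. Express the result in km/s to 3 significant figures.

v_n = Zαc/n = 5 × 0.00730 × 3.00e8 / 8
    = 1370 km/s

1370 km/s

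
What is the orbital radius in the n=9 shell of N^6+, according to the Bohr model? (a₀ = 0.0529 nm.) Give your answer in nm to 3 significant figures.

r_n = n²a₀/Z = 9² × 0.0529 / 7
    = 81 × 0.0529 / 7 = 0.612 nm

0.612 nm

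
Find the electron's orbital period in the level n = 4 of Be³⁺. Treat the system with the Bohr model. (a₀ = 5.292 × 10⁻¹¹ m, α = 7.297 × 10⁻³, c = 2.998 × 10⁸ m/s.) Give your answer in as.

r = n²a₀/Z = 4²·5.292 × 10⁻¹¹/4 = 2.117 × 10⁻¹⁰ m
v = Zαc/n = 4·0.007297·2.998 × 10⁸/4 = 2.188 × 10⁶ m/s
T = 2πr/v = 6.080 × 10⁻¹⁶ s = 608.0 as

608.0 as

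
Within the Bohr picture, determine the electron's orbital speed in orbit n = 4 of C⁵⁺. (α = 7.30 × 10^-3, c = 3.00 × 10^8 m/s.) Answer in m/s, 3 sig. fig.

v_n = Zαc/n = 6 × 0.00730 × 3.00 × 10^8 / 4
    = 3.29 × 10^6 m/s

3.29 × 10^6 m/s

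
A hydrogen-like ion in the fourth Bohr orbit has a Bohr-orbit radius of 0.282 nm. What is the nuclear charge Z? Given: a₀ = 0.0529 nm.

r_n = n²a₀/Z ⇒ Z = n²a₀/r = 4² × 0.0529 / 0.282 ≈ 3.00
Z = 3

3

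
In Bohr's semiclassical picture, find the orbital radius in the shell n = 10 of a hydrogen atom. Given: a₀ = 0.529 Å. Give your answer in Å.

52.9 Å

r_n = n²a₀/Z = 10² × 0.529 / 1
    = 100 × 0.529 / 1 = 52.9 Å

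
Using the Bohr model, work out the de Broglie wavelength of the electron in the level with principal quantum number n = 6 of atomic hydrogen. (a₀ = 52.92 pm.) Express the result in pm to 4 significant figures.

The Bohr quantisation condition is nλ = 2πr_n.
r_n = n²a₀/Z = 1905 pm
λ = 2πr_n/n = 2π·1905/6 = 1995 pm

1995 pm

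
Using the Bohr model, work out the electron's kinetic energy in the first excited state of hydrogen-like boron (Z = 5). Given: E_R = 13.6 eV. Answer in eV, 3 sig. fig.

85.0 eV

For a Coulomb orbit the virial theorem gives K = −E_n.
E_n = −E_R·Z²/n², so K = E_R·Z²/n² = 13.6 × 5²/2² = 85.0 eV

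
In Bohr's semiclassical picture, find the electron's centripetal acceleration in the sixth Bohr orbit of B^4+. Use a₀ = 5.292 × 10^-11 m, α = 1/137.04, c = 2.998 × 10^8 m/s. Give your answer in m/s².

8.723 × 10^21 m/s²

r = n²a₀/Z = 3.810 × 10^-10 m, v = Zαc/n = 1.823 × 10^6 m/s
a = v²/r = (1.823 × 10^6)² / 3.810 × 10^-10 = 8.723 × 10^21 m/s²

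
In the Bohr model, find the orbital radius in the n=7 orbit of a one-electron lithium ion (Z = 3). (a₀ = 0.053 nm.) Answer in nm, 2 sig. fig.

r_n = n²a₀/Z = 7² × 0.053 / 3
    = 49 × 0.053 / 3 = 0.87 nm

0.87 nm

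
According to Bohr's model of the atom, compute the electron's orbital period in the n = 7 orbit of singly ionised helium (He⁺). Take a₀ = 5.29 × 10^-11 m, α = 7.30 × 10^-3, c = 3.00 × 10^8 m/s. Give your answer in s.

1.30 × 10^-14 s

r = n²a₀/Z = 7²·5.29 × 10^-11/2 = 1.30 × 10^-9 m
v = Zαc/n = 2·0.00730·3.00 × 10^8/7 = 6.26 × 10^5 m/s
T = 2πr/v = 1.30 × 10^-14 s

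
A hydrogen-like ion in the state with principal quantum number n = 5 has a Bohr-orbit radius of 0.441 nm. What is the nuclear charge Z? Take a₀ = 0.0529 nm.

3

r_n = n²a₀/Z ⇒ Z = n²a₀/r = 5² × 0.0529 / 0.441 ≈ 3.00
Z = 3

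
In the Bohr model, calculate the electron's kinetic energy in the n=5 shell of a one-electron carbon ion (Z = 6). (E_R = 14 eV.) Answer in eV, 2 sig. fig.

For a Coulomb orbit the virial theorem gives K = −E_n.
E_n = −E_R·Z²/n², so K = E_R·Z²/n² = 14 × 6²/5² = 20 eV

20 eV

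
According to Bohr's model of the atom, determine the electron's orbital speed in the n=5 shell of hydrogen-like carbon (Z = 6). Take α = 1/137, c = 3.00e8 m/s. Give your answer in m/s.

v_n = Zαc/n = 6 × 0.00730 × 3.00e8 / 5
    = 2.63e6 m/s

2.63e6 m/s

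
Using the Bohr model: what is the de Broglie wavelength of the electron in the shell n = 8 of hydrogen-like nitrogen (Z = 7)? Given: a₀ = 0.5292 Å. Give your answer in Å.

The Bohr quantisation condition is nλ = 2πr_n.
r_n = n²a₀/Z = 4.838 Å
λ = 2πr_n/n = 2π·4.838/8 = 3.800 Å

3.800 Å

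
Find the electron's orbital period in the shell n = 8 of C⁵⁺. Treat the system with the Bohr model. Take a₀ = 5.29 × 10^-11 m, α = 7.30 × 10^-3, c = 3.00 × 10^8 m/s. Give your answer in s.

2.16 × 10^-15 s

r = n²a₀/Z = 8²·5.29 × 10^-11/6 = 5.64 × 10^-10 m
v = Zαc/n = 6·0.00730·3.00 × 10^8/8 = 1.64 × 10^6 m/s
T = 2πr/v = 2.16 × 10^-15 s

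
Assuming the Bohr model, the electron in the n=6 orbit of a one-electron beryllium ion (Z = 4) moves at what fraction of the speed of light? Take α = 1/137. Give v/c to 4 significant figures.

v_n = Zαc/n, so v/c = Zα/n = 4 × 0.007299 / 6 = 0.004866

0.004866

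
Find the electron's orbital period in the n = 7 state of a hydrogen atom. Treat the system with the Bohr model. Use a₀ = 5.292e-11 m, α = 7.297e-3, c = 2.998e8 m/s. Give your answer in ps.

r = n²a₀/Z = 7²·5.292e-11/1 = 2.593e-9 m
v = Zαc/n = 1·0.007297·2.998e8/7 = 3.125e5 m/s
T = 2πr/v = 5.213e-14 s = 0.05213 ps

0.05213 ps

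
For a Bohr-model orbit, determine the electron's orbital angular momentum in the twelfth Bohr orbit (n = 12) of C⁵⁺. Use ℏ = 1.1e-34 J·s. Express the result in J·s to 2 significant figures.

L_n = nℏ = 12 × 1.1e-34 = 1.3e-33 J·s

1.3e-33 J·s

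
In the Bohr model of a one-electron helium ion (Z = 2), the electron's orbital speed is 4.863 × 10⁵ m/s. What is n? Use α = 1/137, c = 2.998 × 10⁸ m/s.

9

v_n = Zαc/n ⇒ n = Zαc/v = 2 × 0.007299 × 2.998 × 10⁸ / 4.863 × 10⁵ ≈ 9.00
n = 9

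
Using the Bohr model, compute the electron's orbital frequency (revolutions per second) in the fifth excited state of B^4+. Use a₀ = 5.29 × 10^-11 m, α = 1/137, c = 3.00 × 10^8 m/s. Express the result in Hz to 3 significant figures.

r = n²a₀/Z = 3.81 × 10^-10 m, v = Zαc/n = 1.82 × 10^6 m/s
f = v/(2πr) = 7.63 × 10^14 Hz

7.63 × 10^14 Hz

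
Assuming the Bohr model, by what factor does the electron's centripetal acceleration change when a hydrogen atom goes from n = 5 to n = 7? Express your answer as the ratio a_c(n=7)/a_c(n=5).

625/2401

a_c ∝ Z^3 · n^-4; with Z fixed, a_c ∝ n^-4.
a_c(n=7)/a_c(n=5) = (7/5)^-4 = 625/2401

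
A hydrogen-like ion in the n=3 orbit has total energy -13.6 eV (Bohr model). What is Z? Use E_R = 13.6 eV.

3

E_n = −E_R Z²/n² ⇒ Z² = −E_n n²/E_R = 13.6 × 3² / 13.6 ≈ 9.00
Z = 3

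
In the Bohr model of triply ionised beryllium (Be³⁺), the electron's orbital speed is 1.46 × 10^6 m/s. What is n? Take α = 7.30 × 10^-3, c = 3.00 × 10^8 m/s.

v_n = Zαc/n ⇒ n = Zαc/v = 4 × 0.00730 × 3.00 × 10^8 / 1.46 × 10^6 ≈ 6.00
n = 6

6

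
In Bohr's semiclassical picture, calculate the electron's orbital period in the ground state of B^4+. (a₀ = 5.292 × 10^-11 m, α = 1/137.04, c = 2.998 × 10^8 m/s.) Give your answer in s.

6.080 × 10^-18 s

r = n²a₀/Z = 1²·5.292 × 10^-11/5 = 1.058 × 10^-11 m
v = Zαc/n = 5·0.007297·2.998 × 10^8/1 = 1.094 × 10^7 m/s
T = 2πr/v = 6.080 × 10^-18 s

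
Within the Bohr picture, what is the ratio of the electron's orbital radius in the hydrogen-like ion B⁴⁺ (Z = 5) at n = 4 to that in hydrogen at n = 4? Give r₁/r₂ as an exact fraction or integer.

r ∝ Z^-1 · n^2
r₁/r₂ = (5/1)^-1 · (4/4)^2 = 1/5

1/5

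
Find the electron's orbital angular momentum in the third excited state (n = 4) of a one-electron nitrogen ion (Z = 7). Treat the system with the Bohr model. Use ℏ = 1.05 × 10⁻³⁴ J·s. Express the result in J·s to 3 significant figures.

L_n = nℏ = 4 × 1.05 × 10⁻³⁴ = 4.20 × 10⁻³⁴ J·s

4.20 × 10⁻³⁴ J·s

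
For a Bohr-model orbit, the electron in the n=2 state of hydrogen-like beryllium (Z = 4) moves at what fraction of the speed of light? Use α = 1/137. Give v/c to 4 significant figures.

v_n = Zαc/n, so v/c = Zα/n = 4 × 0.007299 / 2 = 0.01460

0.01460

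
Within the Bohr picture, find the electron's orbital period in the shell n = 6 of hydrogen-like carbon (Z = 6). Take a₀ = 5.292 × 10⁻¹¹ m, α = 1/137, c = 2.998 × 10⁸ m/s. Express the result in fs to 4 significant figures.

r = n²a₀/Z = 6²·5.292 × 10⁻¹¹/6 = 3.175 × 10⁻¹⁰ m
v = Zαc/n = 6·0.007299·2.998 × 10⁸/6 = 2.188 × 10⁶ m/s
T = 2πr/v = 9.117 × 10⁻¹⁶ s = 0.9117 fs

0.9117 fs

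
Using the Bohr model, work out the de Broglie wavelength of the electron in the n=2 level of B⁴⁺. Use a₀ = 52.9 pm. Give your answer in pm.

133 pm

The Bohr quantisation condition is nλ = 2πr_n.
r_n = n²a₀/Z = 42.3 pm
λ = 2πr_n/n = 2π·42.3/2 = 133 pm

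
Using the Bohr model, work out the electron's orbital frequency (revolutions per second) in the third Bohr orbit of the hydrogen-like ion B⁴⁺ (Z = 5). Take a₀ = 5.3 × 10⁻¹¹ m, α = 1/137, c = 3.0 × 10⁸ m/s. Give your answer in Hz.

r = n²a₀/Z = 9.5 × 10⁻¹¹ m, v = Zαc/n = 3.6 × 10⁶ m/s
f = v/(2πr) = 6.1 × 10¹⁵ Hz

6.1 × 10¹⁵ Hz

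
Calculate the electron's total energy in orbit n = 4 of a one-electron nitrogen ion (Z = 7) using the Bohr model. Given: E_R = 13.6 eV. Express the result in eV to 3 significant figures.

-41.6 eV

E_n = −E_R·Z²/n² = −13.6 × 7²/4² = -41.6 eV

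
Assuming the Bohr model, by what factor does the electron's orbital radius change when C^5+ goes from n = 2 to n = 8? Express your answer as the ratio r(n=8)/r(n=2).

16

r ∝ Z^-1 · n^2; with Z fixed, r ∝ n^2.
r(n=8)/r(n=2) = (8/2)^2 = 16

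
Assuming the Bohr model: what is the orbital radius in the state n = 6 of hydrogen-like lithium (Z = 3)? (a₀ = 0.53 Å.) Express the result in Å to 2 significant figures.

6.4 Å

r_n = n²a₀/Z = 6² × 0.53 / 3
    = 36 × 0.53 / 3 = 6.4 Å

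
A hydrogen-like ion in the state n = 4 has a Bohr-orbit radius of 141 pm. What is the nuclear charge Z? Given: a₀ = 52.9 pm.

6

r_n = n²a₀/Z ⇒ Z = n²a₀/r = 4² × 52.9 / 141 ≈ 6.00
Z = 6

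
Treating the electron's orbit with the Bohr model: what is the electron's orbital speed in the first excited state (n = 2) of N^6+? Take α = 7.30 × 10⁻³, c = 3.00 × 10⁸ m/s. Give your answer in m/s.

7.67 × 10⁶ m/s

v_n = Zαc/n = 7 × 0.00730 × 3.00 × 10⁸ / 2
    = 7.67 × 10⁶ m/s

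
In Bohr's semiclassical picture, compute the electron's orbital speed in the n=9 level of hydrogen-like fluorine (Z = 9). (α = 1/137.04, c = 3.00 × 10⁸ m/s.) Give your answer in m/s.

v_n = Zαc/n = 9 × 0.00730 × 3.00 × 10⁸ / 9
    = 2.19 × 10⁶ m/s

2.19 × 10⁶ m/s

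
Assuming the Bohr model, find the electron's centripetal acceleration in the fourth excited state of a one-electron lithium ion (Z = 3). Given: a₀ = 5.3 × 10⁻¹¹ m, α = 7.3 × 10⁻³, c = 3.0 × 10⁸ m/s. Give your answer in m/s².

r = n²a₀/Z = 4.4 × 10⁻¹⁰ m, v = Zαc/n = 1.3 × 10⁶ m/s
a = v²/r = (1.3 × 10⁶)² / 4.4 × 10⁻¹⁰ = 3.9 × 10²¹ m/s²

3.9 × 10²¹ m/s²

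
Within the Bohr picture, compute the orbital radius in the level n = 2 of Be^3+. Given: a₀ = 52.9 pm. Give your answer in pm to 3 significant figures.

r_n = n²a₀/Z = 2² × 52.9 / 4
    = 4 × 52.9 / 4 = 52.9 pm

52.9 pm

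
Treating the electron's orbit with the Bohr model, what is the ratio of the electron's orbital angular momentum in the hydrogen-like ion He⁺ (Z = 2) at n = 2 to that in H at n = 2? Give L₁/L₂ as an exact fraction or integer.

L = nℏ is independent of Z.
L₁/L₂ = n₁/n₂ = 2/2 = 1

1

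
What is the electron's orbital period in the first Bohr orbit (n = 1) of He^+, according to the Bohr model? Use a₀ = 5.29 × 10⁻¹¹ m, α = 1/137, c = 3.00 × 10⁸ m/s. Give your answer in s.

r = n²a₀/Z = 1²·5.29 × 10⁻¹¹/2 = 2.65 × 10⁻¹¹ m
v = Zαc/n = 2·0.00730·3.00 × 10⁸/1 = 4.38 × 10⁶ m/s
T = 2πr/v = 3.79 × 10⁻¹⁷ s

3.79 × 10⁻¹⁷ s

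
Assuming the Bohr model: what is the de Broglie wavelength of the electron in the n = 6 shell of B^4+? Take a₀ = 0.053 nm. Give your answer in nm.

The Bohr quantisation condition is nλ = 2πr_n.
r_n = n²a₀/Z = 0.38 nm
λ = 2πr_n/n = 2π·0.38/6 = 0.40 nm

0.40 nm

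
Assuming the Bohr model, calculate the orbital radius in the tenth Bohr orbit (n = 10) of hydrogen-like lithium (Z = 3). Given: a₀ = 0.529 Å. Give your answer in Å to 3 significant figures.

17.6 Å

r_n = n²a₀/Z = 10² × 0.529 / 3
    = 100 × 0.529 / 3 = 17.6 Å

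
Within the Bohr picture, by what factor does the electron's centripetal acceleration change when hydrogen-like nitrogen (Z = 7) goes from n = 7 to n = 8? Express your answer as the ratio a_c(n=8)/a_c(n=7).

a_c ∝ Z^3 · n^-4; with Z fixed, a_c ∝ n^-4.
a_c(n=8)/a_c(n=7) = (8/7)^-4 = 2401/4096

2401/4096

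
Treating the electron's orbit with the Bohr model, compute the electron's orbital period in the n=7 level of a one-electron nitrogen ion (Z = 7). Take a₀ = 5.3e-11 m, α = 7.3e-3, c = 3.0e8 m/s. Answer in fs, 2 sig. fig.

r = n²a₀/Z = 7²·5.3e-11/7 = 3.7e-10 m
v = Zαc/n = 7·0.0073·3.0e8/7 = 2.2e6 m/s
T = 2πr/v = 1.1e-15 s = 1.1 fs

1.1 fs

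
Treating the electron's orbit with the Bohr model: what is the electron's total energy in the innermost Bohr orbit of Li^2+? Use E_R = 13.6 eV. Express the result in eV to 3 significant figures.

E_n = −E_R·Z²/n² = −13.6 × 3²/1² = -122 eV

-122 eV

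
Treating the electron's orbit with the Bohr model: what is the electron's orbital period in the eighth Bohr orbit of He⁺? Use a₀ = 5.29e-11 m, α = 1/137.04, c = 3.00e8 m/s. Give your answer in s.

1.94e-14 s

r = n²a₀/Z = 8²·5.29e-11/2 = 1.69e-9 m
v = Zαc/n = 2·0.00730·3.00e8/8 = 5.47e5 m/s
T = 2πr/v = 1.94e-14 s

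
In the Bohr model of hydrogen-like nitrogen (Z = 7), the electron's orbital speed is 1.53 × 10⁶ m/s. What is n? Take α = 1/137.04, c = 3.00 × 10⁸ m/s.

v_n = Zαc/n ⇒ n = Zαc/v = 7 × 0.00730 × 3.00 × 10⁸ / 1.53 × 10⁶ ≈ 10.02
n = 10

10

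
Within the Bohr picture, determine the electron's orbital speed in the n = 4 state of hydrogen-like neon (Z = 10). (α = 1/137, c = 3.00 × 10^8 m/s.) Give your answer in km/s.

5470 km/s

v_n = Zαc/n = 10 × 0.00730 × 3.00 × 10^8 / 4
    = 5470 km/s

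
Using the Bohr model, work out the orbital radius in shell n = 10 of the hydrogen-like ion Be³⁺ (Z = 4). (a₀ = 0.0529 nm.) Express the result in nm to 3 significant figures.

r_n = n²a₀/Z = 10² × 0.0529 / 4
    = 100 × 0.0529 / 4 = 1.32 nm

1.32 nm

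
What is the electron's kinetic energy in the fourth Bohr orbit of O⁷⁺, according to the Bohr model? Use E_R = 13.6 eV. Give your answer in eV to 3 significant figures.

For a Coulomb orbit the virial theorem gives K = −E_n.
E_n = −E_R·Z²/n², so K = E_R·Z²/n² = 13.6 × 8²/4² = 54.4 eV

54.4 eV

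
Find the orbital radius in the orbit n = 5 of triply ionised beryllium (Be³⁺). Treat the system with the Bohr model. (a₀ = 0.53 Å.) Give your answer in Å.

r_n = n²a₀/Z = 5² × 0.53 / 4
    = 25 × 0.53 / 4 = 3.3 Å

3.3 Å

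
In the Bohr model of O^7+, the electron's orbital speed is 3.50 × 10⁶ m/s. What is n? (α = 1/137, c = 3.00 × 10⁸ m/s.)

v_n = Zαc/n ⇒ n = Zαc/v = 8 × 0.00730 × 3.00 × 10⁸ / 3.50 × 10⁶ ≈ 5.01
n = 5

5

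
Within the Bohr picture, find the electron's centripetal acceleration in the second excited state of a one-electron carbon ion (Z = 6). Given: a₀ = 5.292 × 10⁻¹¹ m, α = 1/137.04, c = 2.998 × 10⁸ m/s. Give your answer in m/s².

2.412 × 10²³ m/s²

r = n²a₀/Z = 7.938 × 10⁻¹¹ m, v = Zαc/n = 4.375 × 10⁶ m/s
a = v²/r = (4.375 × 10⁶)² / 7.938 × 10⁻¹¹ = 2.412 × 10²³ m/s²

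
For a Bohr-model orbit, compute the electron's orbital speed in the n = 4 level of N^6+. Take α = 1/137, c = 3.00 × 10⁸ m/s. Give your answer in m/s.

3.83 × 10⁶ m/s

v_n = Zαc/n = 7 × 0.00730 × 3.00 × 10⁸ / 4
    = 3.83 × 10⁶ m/s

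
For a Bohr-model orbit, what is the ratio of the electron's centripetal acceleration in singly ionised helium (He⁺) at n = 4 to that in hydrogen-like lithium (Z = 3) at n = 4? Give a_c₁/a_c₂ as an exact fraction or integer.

a_c ∝ Z^3 · n^-4
a_c₁/a_c₂ = (2/3)^3 · (4/4)^-4 = 8/27

8/27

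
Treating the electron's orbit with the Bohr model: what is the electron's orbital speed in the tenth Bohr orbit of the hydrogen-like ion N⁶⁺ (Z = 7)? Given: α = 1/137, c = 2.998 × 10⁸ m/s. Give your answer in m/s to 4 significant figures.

v_n = Zαc/n = 7 × 0.007299 × 2.998 × 10⁸ / 10
    = 1.532 × 10⁶ m/s

1.532 × 10⁶ m/s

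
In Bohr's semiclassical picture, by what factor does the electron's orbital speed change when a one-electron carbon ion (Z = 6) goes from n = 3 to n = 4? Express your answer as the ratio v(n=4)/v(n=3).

3/4

v ∝ Z^1 · n^-1; with Z fixed, v ∝ n^-1.
v(n=4)/v(n=3) = (4/3)^-1 = 3/4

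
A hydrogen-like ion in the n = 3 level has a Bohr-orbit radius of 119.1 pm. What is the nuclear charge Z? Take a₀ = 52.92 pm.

4

r_n = n²a₀/Z ⇒ Z = n²a₀/r = 3² × 52.92 / 119.1 ≈ 4.00
Z = 4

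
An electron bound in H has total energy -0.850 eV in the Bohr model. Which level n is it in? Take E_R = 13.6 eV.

4

E_n = −E_R Z²/n² ⇒ n² = E_R Z²/(−E_n) = 13.6 × 1² / 0.850 ≈ 16.00
n = 4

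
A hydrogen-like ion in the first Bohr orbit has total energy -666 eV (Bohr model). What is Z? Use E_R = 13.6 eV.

E_n = −E_R Z²/n² ⇒ Z² = −E_n n²/E_R = 666 × 1² / 13.6 ≈ 48.97
Z = 7

7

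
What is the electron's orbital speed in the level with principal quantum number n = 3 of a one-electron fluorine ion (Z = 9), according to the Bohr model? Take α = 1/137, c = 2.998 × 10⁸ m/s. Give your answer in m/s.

6.565 × 10⁶ m/s

v_n = Zαc/n = 9 × 0.007299 × 2.998 × 10⁸ / 3
    = 6.565 × 10⁶ m/s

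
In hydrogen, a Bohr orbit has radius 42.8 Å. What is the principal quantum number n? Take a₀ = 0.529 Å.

9

r_n = n²a₀/Z ⇒ n² = rZ/a₀ = 42.8 × 1 / 0.529 ≈ 80.91
n = 9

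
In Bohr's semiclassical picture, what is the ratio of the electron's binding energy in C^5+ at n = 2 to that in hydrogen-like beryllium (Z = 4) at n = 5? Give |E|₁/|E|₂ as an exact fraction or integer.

|E| ∝ Z^2 · n^-2
|E|₁/|E|₂ = (6/4)^2 · (2/5)^-2 = 225/16

225/16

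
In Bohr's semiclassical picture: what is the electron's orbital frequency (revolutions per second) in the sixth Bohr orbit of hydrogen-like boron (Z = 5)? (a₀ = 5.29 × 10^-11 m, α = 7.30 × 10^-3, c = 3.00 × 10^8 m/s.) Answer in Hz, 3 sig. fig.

r = n²a₀/Z = 3.81 × 10^-10 m, v = Zαc/n = 1.82 × 10^6 m/s
f = v/(2πr) = 7.63 × 10^14 Hz

7.63 × 10^14 Hz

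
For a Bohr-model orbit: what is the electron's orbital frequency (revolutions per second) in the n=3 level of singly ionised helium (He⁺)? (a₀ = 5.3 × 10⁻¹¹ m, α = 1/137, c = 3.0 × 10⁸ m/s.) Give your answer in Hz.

9.7 × 10¹⁴ Hz

r = n²a₀/Z = 2.4 × 10⁻¹⁰ m, v = Zαc/n = 1.5 × 10⁶ m/s
f = v/(2πr) = 9.7 × 10¹⁴ Hz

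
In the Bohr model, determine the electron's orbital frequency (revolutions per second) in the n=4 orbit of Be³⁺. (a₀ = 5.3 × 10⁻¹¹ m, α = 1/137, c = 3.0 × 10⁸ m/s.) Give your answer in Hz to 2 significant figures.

1.6 × 10¹⁵ Hz

r = n²a₀/Z = 2.1 × 10⁻¹⁰ m, v = Zαc/n = 2.2 × 10⁶ m/s
f = v/(2πr) = 1.6 × 10¹⁵ Hz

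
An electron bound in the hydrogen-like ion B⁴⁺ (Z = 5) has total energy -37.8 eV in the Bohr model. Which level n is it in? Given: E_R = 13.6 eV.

E_n = −E_R Z²/n² ⇒ n² = E_R Z²/(−E_n) = 13.6 × 5² / 37.8 ≈ 8.99
n = 3

3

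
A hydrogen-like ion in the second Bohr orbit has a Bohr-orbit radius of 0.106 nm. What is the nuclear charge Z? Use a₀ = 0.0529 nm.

r_n = n²a₀/Z ⇒ Z = n²a₀/r = 2² × 0.0529 / 0.106 ≈ 2.00
Z = 2

2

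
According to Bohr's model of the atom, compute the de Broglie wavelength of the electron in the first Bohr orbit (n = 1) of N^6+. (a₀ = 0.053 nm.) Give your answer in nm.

0.048 nm

The Bohr quantisation condition is nλ = 2πr_n.
r_n = n²a₀/Z = 0.0076 nm
λ = 2πr_n/n = 2π·0.0076/1 = 0.048 nm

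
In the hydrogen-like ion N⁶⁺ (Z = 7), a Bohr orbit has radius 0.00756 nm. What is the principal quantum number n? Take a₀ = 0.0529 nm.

1

r_n = n²a₀/Z ⇒ n² = rZ/a₀ = 0.00756 × 7 / 0.0529 ≈ 1.00
n = 1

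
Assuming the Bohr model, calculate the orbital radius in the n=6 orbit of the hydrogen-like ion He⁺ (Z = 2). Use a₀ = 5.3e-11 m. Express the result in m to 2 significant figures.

r_n = n²a₀/Z = 6² × 5.3e-11 / 2
    = 36 × 5.3e-11 / 2 = 9.5e-10 m

9.5e-10 m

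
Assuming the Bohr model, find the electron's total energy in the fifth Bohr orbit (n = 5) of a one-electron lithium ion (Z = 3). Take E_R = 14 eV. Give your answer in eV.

-5.0 eV

E_n = −E_R·Z²/n² = −14 × 3²/5² = -5.0 eV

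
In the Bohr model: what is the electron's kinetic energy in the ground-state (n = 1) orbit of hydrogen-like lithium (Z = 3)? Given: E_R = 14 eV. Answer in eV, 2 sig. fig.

For a Coulomb orbit the virial theorem gives K = −E_n.
E_n = −E_R·Z²/n², so K = E_R·Z²/n² = 14 × 3²/1² = 130 eV

130 eV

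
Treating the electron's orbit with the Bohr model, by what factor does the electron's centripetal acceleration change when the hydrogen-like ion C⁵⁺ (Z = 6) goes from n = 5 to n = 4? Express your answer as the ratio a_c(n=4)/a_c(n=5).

625/256

a_c ∝ Z^3 · n^-4; with Z fixed, a_c ∝ n^-4.
a_c(n=4)/a_c(n=5) = (4/5)^-4 = 625/256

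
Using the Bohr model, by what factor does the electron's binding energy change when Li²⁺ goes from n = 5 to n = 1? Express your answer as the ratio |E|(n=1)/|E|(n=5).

|E| ∝ Z^2 · n^-2; with Z fixed, |E| ∝ n^-2.
|E|(n=1)/|E|(n=5) = (1/5)^-2 = 25

25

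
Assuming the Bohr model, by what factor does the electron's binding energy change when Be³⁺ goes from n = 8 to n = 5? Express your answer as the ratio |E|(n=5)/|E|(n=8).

|E| ∝ Z^2 · n^-2; with Z fixed, |E| ∝ n^-2.
|E|(n=5)/|E|(n=8) = (5/8)^-2 = 64/25

64/25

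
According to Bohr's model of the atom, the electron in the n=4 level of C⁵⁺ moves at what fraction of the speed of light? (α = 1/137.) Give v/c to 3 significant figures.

0.0109

v_n = Zαc/n, so v/c = Zα/n = 6 × 0.00730 / 4 = 0.0109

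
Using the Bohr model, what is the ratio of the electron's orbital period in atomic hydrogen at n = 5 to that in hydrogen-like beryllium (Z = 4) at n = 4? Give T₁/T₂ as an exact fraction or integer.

125/4

T ∝ Z^-2 · n^3
T₁/T₂ = (1/4)^-2 · (5/4)^3 = 125/4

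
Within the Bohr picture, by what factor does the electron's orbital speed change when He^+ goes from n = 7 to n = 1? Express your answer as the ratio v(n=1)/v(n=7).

7

v ∝ Z^1 · n^-1; with Z fixed, v ∝ n^-1.
v(n=1)/v(n=7) = (1/7)^-1 = 7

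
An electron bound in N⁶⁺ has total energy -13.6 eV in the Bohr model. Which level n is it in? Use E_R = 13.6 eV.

E_n = −E_R Z²/n² ⇒ n² = E_R Z²/(−E_n) = 13.6 × 7² / 13.6 ≈ 49.00
n = 7

7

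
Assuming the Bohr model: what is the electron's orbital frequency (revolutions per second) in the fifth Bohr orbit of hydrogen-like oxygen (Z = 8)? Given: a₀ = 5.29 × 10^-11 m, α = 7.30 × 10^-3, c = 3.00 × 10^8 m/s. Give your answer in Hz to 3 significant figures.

3.37 × 10^15 Hz

r = n²a₀/Z = 1.65 × 10^-10 m, v = Zαc/n = 3.50 × 10^6 m/s
f = v/(2πr) = 3.37 × 10^15 Hz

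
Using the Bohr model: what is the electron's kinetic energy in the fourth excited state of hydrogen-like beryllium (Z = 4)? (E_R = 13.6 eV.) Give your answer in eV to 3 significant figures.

For a Coulomb orbit the virial theorem gives K = −E_n.
E_n = −E_R·Z²/n², so K = E_R·Z²/n² = 13.6 × 4²/5² = 8.70 eV

8.70 eV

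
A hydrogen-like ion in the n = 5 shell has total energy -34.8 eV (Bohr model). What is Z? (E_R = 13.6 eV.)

8

E_n = −E_R Z²/n² ⇒ Z² = −E_n n²/E_R = 34.8 × 5² / 13.6 ≈ 63.97
Z = 8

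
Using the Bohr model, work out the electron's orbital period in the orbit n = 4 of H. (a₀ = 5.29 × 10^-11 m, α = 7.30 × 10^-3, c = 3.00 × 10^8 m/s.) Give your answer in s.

9.71 × 10^-15 s

r = n²a₀/Z = 4²·5.29 × 10^-11/1 = 8.46 × 10^-10 m
v = Zαc/n = 1·0.00730·3.00 × 10^8/4 = 5.47 × 10^5 m/s
T = 2πr/v = 9.71 × 10^-15 s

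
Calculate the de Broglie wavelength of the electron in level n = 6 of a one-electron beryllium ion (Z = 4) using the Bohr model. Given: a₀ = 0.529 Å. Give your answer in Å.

4.99 Å

The Bohr quantisation condition is nλ = 2πr_n.
r_n = n²a₀/Z = 4.76 Å
λ = 2πr_n/n = 2π·4.76/6 = 4.99 Å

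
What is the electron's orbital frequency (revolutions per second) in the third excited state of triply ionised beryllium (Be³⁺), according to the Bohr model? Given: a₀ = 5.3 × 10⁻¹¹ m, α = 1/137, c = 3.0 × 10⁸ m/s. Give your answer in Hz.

r = n²a₀/Z = 2.1 × 10⁻¹⁰ m, v = Zαc/n = 2.2 × 10⁶ m/s
f = v/(2πr) = 1.6 × 10¹⁵ Hz

1.6 × 10¹⁵ Hz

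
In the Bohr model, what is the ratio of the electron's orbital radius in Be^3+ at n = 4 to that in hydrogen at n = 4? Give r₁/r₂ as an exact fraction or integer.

r ∝ Z^-1 · n^2
r₁/r₂ = (4/1)^-1 · (4/4)^2 = 1/4

1/4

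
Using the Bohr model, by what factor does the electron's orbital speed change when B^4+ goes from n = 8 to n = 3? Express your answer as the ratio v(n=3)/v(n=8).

v ∝ Z^1 · n^-1; with Z fixed, v ∝ n^-1.
v(n=3)/v(n=8) = (3/8)^-1 = 8/3

8/3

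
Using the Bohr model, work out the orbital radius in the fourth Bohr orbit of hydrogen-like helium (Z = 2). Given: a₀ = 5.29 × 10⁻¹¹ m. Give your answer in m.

r_n = n²a₀/Z = 4² × 5.29 × 10⁻¹¹ / 2
    = 16 × 5.29 × 10⁻¹¹ / 2 = 4.23 × 10⁻¹⁰ m

4.23 × 10⁻¹⁰ m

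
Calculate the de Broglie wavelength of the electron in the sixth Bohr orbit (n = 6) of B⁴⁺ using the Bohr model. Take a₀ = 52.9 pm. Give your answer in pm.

399 pm

The Bohr quantisation condition is nλ = 2πr_n.
r_n = n²a₀/Z = 381 pm
λ = 2πr_n/n = 2π·381/6 = 399 pm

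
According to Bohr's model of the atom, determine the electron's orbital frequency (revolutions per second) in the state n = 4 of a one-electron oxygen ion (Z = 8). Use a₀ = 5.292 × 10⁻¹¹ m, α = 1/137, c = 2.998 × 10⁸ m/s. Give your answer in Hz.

r = n²a₀/Z = 1.058 × 10⁻¹⁰ m, v = Zαc/n = 4.377 × 10⁶ m/s
f = v/(2πr) = 6.581 × 10¹⁵ Hz

6.581 × 10¹⁵ Hz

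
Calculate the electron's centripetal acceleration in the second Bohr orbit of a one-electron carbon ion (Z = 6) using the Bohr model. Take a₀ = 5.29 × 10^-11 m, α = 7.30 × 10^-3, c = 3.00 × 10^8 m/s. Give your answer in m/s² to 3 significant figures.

1.22 × 10^24 m/s²

r = n²a₀/Z = 3.53 × 10^-11 m, v = Zαc/n = 6.57 × 10^6 m/s
a = v²/r = (6.57 × 10^6)² / 3.53 × 10^-11 = 1.22 × 10^24 m/s²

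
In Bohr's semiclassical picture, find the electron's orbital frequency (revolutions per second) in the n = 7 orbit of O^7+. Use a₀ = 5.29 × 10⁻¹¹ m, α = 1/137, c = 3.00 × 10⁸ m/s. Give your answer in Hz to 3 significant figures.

r = n²a₀/Z = 3.24 × 10⁻¹⁰ m, v = Zαc/n = 2.50 × 10⁶ m/s
f = v/(2πr) = 1.23 × 10¹⁵ Hz

1.23 × 10¹⁵ Hz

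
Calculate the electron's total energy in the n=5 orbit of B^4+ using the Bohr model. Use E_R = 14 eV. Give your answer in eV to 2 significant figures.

-14 eV

E_n = −E_R·Z²/n² = −14 × 5²/5² = -14 eV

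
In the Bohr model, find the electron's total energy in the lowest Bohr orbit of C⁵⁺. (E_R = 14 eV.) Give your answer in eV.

E_n = −E_R·Z²/n² = −14 × 6²/1² = -500 eV

-500 eV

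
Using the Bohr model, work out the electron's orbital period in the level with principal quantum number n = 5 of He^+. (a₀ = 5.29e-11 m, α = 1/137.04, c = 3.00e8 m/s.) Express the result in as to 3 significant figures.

4740 as

r = n²a₀/Z = 5²·5.29e-11/2 = 6.61e-10 m
v = Zαc/n = 2·0.00730·3.00e8/5 = 8.76e5 m/s
T = 2πr/v = 4.74e-15 s = 4740 as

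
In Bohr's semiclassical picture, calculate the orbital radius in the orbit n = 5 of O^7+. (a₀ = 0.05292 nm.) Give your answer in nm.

0.1654 nm

r_n = n²a₀/Z = 5² × 0.05292 / 8
    = 25 × 0.05292 / 8 = 0.1654 nm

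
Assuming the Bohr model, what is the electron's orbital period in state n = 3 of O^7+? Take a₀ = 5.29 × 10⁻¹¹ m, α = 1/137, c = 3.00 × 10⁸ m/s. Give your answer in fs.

0.0640 fs

r = n²a₀/Z = 3²·5.29 × 10⁻¹¹/8 = 5.95 × 10⁻¹¹ m
v = Zαc/n = 8·0.00730·3.00 × 10⁸/3 = 5.84 × 10⁶ m/s
T = 2πr/v = 6.40 × 10⁻¹⁷ s = 0.0640 fs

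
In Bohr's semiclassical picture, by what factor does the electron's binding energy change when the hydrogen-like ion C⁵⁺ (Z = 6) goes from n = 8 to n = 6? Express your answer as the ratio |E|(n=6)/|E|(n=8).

|E| ∝ Z^2 · n^-2; with Z fixed, |E| ∝ n^-2.
|E|(n=6)/|E|(n=8) = (6/8)^-2 = 16/9

16/9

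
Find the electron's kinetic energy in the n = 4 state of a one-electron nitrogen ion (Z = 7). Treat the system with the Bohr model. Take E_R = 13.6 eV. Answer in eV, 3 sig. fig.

For a Coulomb orbit the virial theorem gives K = −E_n.
E_n = −E_R·Z²/n², so K = E_R·Z²/n² = 13.6 × 7²/4² = 41.6 eV

41.6 eV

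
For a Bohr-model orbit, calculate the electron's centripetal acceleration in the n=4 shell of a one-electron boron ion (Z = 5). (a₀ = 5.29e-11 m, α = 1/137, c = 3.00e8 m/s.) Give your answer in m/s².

4.43e22 m/s²

r = n²a₀/Z = 1.69e-10 m, v = Zαc/n = 2.74e6 m/s
a = v²/r = (2.74e6)² / 1.69e-10 = 4.43e22 m/s²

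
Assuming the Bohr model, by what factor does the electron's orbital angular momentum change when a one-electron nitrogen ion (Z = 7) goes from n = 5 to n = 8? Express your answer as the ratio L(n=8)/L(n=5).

L = nℏ depends only on n, so L ∝ n.
L(n=8)/L(n=5) = (8/5)^1 = 8/5

8/5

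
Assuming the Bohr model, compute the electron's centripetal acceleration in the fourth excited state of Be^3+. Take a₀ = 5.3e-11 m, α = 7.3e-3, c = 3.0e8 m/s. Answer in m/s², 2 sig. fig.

9.3e21 m/s²

r = n²a₀/Z = 3.3e-10 m, v = Zαc/n = 1.8e6 m/s
a = v²/r = (1.8e6)² / 3.3e-10 = 9.3e21 m/s²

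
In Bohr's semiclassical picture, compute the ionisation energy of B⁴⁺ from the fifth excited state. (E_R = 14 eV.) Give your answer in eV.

E_n = −E_R·Z²/n² = −14 × 5²/6² eV = -9.7 eV
Ionisation energy = −E_n = 9.7 eV

9.7 eV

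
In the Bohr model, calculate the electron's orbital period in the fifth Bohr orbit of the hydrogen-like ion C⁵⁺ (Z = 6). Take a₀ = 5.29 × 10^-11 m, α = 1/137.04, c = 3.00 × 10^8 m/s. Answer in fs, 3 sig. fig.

r = n²a₀/Z = 5²·5.29 × 10^-11/6 = 2.20 × 10^-10 m
v = Zαc/n = 6·0.00730·3.00 × 10^8/5 = 2.63 × 10^6 m/s
T = 2πr/v = 5.27 × 10^-16 s = 0.527 fs

0.527 fs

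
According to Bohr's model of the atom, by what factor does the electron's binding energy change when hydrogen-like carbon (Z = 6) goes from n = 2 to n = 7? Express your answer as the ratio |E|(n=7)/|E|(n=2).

|E| ∝ Z^2 · n^-2; with Z fixed, |E| ∝ n^-2.
|E|(n=7)/|E|(n=2) = (7/2)^-2 = 4/49

4/49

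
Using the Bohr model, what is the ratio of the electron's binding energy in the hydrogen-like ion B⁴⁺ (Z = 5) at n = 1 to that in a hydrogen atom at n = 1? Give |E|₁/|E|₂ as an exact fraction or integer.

25

|E| ∝ Z^2 · n^-2
|E|₁/|E|₂ = (5/1)^2 · (1/1)^-2 = 25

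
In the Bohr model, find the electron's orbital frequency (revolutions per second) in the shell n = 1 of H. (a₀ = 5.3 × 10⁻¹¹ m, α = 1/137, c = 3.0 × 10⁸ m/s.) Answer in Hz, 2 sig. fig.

6.6 × 10¹⁵ Hz

r = n²a₀/Z = 5.3 × 10⁻¹¹ m, v = Zαc/n = 2.2 × 10⁶ m/s
f = v/(2πr) = 6.6 × 10¹⁵ Hz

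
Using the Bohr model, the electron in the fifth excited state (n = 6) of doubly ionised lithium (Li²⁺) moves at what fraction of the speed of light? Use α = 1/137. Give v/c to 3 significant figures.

0.00365

v_n = Zαc/n, so v/c = Zα/n = 3 × 0.00730 / 6 = 0.00365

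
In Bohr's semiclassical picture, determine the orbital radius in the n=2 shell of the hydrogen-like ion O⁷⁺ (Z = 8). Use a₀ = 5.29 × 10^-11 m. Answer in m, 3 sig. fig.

2.65 × 10^-11 m

r_n = n²a₀/Z = 2² × 5.29 × 10^-11 / 8
    = 4 × 5.29 × 10^-11 / 8 = 2.65 × 10^-11 m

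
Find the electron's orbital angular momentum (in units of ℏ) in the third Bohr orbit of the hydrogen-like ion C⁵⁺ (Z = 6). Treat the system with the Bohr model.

L_n = nℏ, so L/ℏ = n = 3.

3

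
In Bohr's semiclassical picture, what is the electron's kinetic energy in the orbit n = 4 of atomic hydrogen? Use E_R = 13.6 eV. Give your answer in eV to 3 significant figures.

For a Coulomb orbit the virial theorem gives K = −E_n.
E_n = −E_R·Z²/n², so K = E_R·Z²/n² = 13.6 × 1²/4² = 0.850 eV

0.850 eV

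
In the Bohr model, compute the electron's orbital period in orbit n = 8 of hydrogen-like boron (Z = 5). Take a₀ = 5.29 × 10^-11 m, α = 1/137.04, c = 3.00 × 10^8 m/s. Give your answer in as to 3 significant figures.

r = n²a₀/Z = 8²·5.29 × 10^-11/5 = 6.77 × 10^-10 m
v = Zαc/n = 5·0.00730·3.00 × 10^8/8 = 1.37 × 10^6 m/s
T = 2πr/v = 3.11 × 10^-15 s = 3110 as

3110 as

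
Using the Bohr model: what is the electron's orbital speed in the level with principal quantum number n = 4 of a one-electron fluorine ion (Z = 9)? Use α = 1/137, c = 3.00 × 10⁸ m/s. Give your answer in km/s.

v_n = Zαc/n = 9 × 0.00730 × 3.00 × 10⁸ / 4
    = 4930 km/s

4930 km/s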